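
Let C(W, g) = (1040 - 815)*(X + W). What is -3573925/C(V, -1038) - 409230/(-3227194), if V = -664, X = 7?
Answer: 231884874824/9541199061 ≈ 24.304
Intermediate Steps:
C(W, g) = 1575 + 225*W (C(W, g) = (1040 - 815)*(7 + W) = 225*(7 + W) = 1575 + 225*W)
-3573925/C(V, -1038) - 409230/(-3227194) = -3573925/(1575 + 225*(-664)) - 409230/(-3227194) = -3573925/(1575 - 149400) - 409230*(-1/3227194) = -3573925/(-147825) + 204615/1613597 = -3573925*(-1/147825) + 204615/1613597 = 142957/5913 + 204615/1613597 = 231884874824/9541199061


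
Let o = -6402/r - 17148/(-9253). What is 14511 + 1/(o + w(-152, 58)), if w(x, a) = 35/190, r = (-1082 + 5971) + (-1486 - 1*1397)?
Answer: 310801123483/21419591 ≈ 14510.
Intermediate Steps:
r = 2006 (r = 4889 + (-1486 - 1397) = 4889 - 2883 = 2006)
w(x, a) = 7/38 (w(x, a) = 35*(1/190) = 7/38)
o = -12419409/9280759 (o = -6402/2006 - 17148/(-9253) = -6402*1/2006 - 17148*(-1/9253) = -3201/1003 + 17148/9253 = -12419409/9280759 ≈ -1.3382)
14511 + 1/(o + w(-152, 58)) = 14511 + 1/(-12419409/9280759 + 7/38) = 14511 + 1/(-21419591/18561518) = 14511 - 18561518/21419591 = 310801123483/21419591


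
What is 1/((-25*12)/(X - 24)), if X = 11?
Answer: 13/300 ≈ 0.043333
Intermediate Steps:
1/((-25*12)/(X - 24)) = 1/((-25*12)/(11 - 24)) = 1/(-300/(-13)) = 1/(-300*(-1/13)) = 1/(300/13) = 13/300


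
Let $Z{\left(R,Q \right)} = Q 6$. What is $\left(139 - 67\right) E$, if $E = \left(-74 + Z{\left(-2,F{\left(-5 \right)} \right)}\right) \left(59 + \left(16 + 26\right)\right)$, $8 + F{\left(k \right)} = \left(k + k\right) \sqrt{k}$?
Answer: $-887184 - 436320 i \sqrt{5} \approx -8.8718 \cdot 10^{5} - 9.7564 \cdot 10^{5} i$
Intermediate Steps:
$F{\left(k \right)} = -8 + 2 k^{\frac{3}{2}}$ ($F{\left(k \right)} = -8 + \left(k + k\right) \sqrt{k} = -8 + 2 k \sqrt{k} = -8 + 2 k^{\frac{3}{2}}$)
$Z{\left(R,Q \right)} = 6 Q$
$E = -12322 - 6060 i \sqrt{5}$ ($E = \left(-74 + 6 \left(-8 + 2 \left(-5\right)^{\frac{3}{2}}\right)\right) \left(59 + \left(16 + 26\right)\right) = \left(-74 + 6 \left(-8 + 2 \left(- 5 i \sqrt{5}\right)\right)\right) \left(59 + 42\right) = \left(-74 + 6 \left(-8 - 10 i \sqrt{5}\right)\right) 101 = \left(-74 - \left(48 + 60 i \sqrt{5}\right)\right) 101 = \left(-122 - 60 i \sqrt{5}\right) 101 = -12322 - 6060 i \sqrt{5} \approx -12322.0 - 13551.0 i$)
$\left(139 - 67\right) E = \left(139 - 67\right) \left(-12322 - 6060 i \sqrt{5}\right) = 72 \left(-12322 - 6060 i \sqrt{5}\right) = -887184 - 436320 i \sqrt{5}$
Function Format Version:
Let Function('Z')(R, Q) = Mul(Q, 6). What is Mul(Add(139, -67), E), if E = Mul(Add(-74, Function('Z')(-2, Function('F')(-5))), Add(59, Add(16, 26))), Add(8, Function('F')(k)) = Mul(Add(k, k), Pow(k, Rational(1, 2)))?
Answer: Add(-887184, Mul(-436320, I, Pow(5, Rational(1, 2)))) ≈ Add(-8.8718e+5, Mul(-9.7564e+5, I))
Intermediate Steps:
Function('F')(k) = Add(-8, Mul(2, Pow(k, Rational(3, 2)))) (Function('F')(k) = Add(-8, Mul(Add(k, k), Pow(k, Rational(1, 2)))) = Add(-8, Mul(Mul(2, k), Pow(k, Rational(1, 2)))) = Add(-8, Mul(2, Pow(k, Rational(3, 2)))))
Function('Z')(R, Q) = Mul(6, Q)
E = Add(-12322, Mul(-6060, I, Pow(5, Rational(1, 2)))) (E = Mul(Add(-74, Mul(6, Add(-8, Mul(2, Pow(-5, Rational(3, 2)))))), Add(59, Add(16, 26))) = Mul(Add(-74, Mul(6, Add(-8, Mul(2, Mul(-5, I, Pow(5, Rational(1, 2))))))), Add(59, 42)) = Mul(Add(-74, Mul(6, Add(-8, Mul(-10, I, Pow(5, Rational(1, 2)))))), 101) = Mul(Add(-74, Add(-48, Mul(-60, I, Pow(5, Rational(1, 2))))), 101) = Mul(Add(-122, Mul(-60, I, Pow(5, Rational(1, 2)))), 101) = Add(-12322, Mul(-6060, I, Pow(5, Rational(1, 2)))) ≈ Add(-12322., Mul(-13551., I)))
Mul(Add(139, -67), E) = Mul(Add(139, -67), Add(-12322, Mul(-6060, I, Pow(5, Rational(1, 2))))) = Mul(72, Add(-12322, Mul(-6060, I, Pow(5, Rational(1, 2))))) = Add(-887184, Mul(-436320, I, Pow(5, Rational(1, 2))))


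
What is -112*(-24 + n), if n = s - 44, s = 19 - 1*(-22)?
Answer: 3024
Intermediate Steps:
s = 41 (s = 19 + 22 = 41)
n = -3 (n = 41 - 44 = -3)
-112*(-24 + n) = -112*(-24 - 3) = -112*(-27) = 3024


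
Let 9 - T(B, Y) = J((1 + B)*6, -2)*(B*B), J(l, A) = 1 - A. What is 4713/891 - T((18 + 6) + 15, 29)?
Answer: 1354109/297 ≈ 4559.3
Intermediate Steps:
T(B, Y) = 9 - 3*B**2 (T(B, Y) = 9 - (1 - 1*(-2))*B*B = 9 - (1 + 2)*B**2 = 9 - 3*B**2)
4713/891 - T((18 + 6) + 15, 29) = 4713/891 - (9 - 3*((18 + 6) + 15)**2) = 4713*(1/891) - (9 - 3*(24 + 15)**2) = 1571/297 - (9 - 3*39**2) = 1571/297 - (9 - 3*1521) = 1571/297 - (9 - 4563) = 1571/297 - 1*(-4554) = 1571/297 + 4554 = 1354109/297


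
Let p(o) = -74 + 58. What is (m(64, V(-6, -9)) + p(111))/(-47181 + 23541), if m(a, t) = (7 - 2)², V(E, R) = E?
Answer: -3/7880 ≈ -0.00038071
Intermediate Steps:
p(o) = -16
m(a, t) = 25 (m(a, t) = 5² = 25)
(m(64, V(-6, -9)) + p(111))/(-47181 + 23541) = (25 - 16)/(-47181 + 23541) = 9/(-23640) = 9*(-1/23640) = -3/7880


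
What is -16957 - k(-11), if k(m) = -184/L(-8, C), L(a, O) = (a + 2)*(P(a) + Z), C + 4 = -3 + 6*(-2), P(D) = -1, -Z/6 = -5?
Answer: -1475351/87 ≈ -16958.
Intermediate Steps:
Z = 30 (Z = -6*(-5) = 30)
C = -19 (C = -4 + (-3 + 6*(-2)) = -4 + (-3 - 12) = -4 - 15 = -19)
L(a, O) = 58 + 29*a (L(a, O) = (a + 2)*(-1 + 30) = (2 + a)*29 = 58 + 29*a)
k(m) = 92/87 (k(m) = -184/(58 + 29*(-8)) = -184/(58 - 232) = -184/(-174) = -184*(-1/174) = 92/87)
-16957 - k(-11) = -16957 - 1*92/87 = -16957 - 92/87 = -1475351/87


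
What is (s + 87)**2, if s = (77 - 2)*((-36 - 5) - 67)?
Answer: 64208169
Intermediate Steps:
s = -8100 (s = 75*(-41 - 67) = 75*(-108) = -8100)
(s + 87)**2 = (-8100 + 87)**2 = (-8013)**2 = 64208169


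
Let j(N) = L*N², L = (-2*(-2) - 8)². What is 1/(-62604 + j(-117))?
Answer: 1/156420 ≈ 6.3930e-6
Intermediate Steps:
L = 16 (L = (4 - 8)² = (-4)² = 16)
j(N) = 16*N²
1/(-62604 + j(-117)) = 1/(-62604 + 16*(-117)²) = 1/(-62604 + 16*13689) = 1/(-62604 + 219024) = 1/156420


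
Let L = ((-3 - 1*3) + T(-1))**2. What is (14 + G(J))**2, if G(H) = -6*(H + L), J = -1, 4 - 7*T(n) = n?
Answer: 52330756/2401 ≈ 21795.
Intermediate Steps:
T(n) = 4/7 - n/7
L = 1369/49 (L = ((-3 - 1*3) + (4/7 - 1/7*(-1)))**2 = ((-3 - 3) + (4/7 + 1/7))**2 = (-6 + 5/7)**2 = (-37/7)**2 = 1369/49 ≈ 27.939)
G(H) = -8214/49 - 6*H (G(H) = -6*(H + 1369/49) = -6*(1369/49 + H) = -8214/49 - 6*H)
(14 + G(J))**2 = (14 + (-8214/49 - 6*(-1)))**2 = (14 + (-8214/49 + 6))**2 = (14 - 7920/49)**2 = (-7234/49)**2 = 52330756/2401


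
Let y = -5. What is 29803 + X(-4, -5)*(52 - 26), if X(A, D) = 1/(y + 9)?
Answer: 59619/2 ≈ 29810.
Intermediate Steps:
X(A, D) = ¼ (X(A, D) = 1/(-5 + 9) = 1/4 = ¼)
29803 + X(-4, -5)*(52 - 26) = 29803 + (52 - 26)/4 = 29803 + (¼)*26 = 29803 + 13/2 = 59619/2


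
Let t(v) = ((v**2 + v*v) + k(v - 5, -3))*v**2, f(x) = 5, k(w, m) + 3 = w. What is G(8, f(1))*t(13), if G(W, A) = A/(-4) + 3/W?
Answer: -405769/8 ≈ -50721.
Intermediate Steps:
k(w, m) = -3 + w
G(W, A) = 3/W - A/4 (G(W, A) = A*(-1/4) + 3/W = -A/4 + 3/W = 3/W - A/4)
t(v) = v**2*(-8 + v + 2*v**2) (t(v) = ((v**2 + v*v) + (-3 + (v - 5)))*v**2 = ((v**2 + v**2) + (-3 + (-5 + v)))*v**2 = (2*v**2 + (-8 + v))*v**2 = (-8 + v + 2*v**2)*v**2 = v**2*(-8 + v + 2*v**2))
G(8, f(1))*t(13) = (3/8 - 1/4*5)*(13**2*(-8 + 13 + 2*13**2)) = (3*(1/8) - 5/4)*(169*(-8 + 13 + 2*169)) = (3/8 - 5/4)*(169*(-8 + 13 + 338)) = -1183*343/8 = -7/8*57967 = -405769/8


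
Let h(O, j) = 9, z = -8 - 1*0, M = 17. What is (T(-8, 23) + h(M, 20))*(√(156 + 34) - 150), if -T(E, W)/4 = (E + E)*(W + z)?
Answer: -145350 + 969*√190 ≈ -1.3199e+5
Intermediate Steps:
z = -8 (z = -8 + 0 = -8)
T(E, W) = -8*E*(-8 + W) (T(E, W) = -4*(E + E)*(W - 8) = -4*2*E*(-8 + W) = -8*E*(-8 + W))
(T(-8, 23) + h(M, 20))*(√(156 + 34) - 150) = (8*(-8)*(8 - 1*23) + 9)*(√(156 + 34) - 150) = (8*(-8)*(8 - 23) + 9)*(√190 - 150) = (8*(-8)*(-15) + 9)*(-150 + √190) = (960 + 9)*(-150 + √190) = 969*(-150 + √190) = -145350 + 969*√190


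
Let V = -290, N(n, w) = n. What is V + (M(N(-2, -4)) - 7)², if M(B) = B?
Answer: -209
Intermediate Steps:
V + (M(N(-2, -4)) - 7)² = -290 + (-2 - 7)² = -290 + (-9)² = -290 + 81 = -209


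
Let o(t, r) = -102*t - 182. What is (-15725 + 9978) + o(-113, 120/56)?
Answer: 5597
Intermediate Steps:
o(t, r) = -182 - 102*t
(-15725 + 9978) + o(-113, 120/56) = (-15725 + 9978) + (-182 - 102*(-113)) = -5747 + (-182 + 11526) = -5747 + 11344 = 5597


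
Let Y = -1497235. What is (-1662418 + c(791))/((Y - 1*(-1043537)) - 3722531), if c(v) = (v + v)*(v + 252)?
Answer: 12392/4176229 ≈ 0.0029673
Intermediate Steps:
c(v) = 2*v*(252 + v) (c(v) = (2*v)*(252 + v) = 2*v*(252 + v))
(-1662418 + c(791))/((Y - 1*(-1043537)) - 3722531) = (-1662418 + 2*791*(252 + 791))/((-1497235 - 1*(-1043537)) - 3722531) = (-1662418 + 2*791*1043)/((-1497235 + 1043537) - 3722531) = (-1662418 + 1650026)/(-453698 - 3722531) = -12392/(-4176229) = -12392*(-1/4176229) = 12392/4176229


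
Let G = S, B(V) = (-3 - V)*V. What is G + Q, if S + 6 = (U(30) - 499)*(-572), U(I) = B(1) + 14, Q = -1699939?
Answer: -1420237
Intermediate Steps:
B(V) = V*(-3 - V)
U(I) = 10 (U(I) = -1*1*(3 + 1) + 14 = -1*1*4 + 14 = -4 + 14 = 10)
S = 279702 (S = -6 + (10 - 499)*(-572) = -6 - 489*(-572) = -6 + 279708 = 279702)
G = 279702
G + Q = 279702 - 1699939 = -1420237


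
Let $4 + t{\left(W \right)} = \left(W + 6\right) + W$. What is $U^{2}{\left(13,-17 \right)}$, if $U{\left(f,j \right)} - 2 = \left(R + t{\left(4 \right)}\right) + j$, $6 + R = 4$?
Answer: $49$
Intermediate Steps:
$t{\left(W \right)} = 2 + 2 W$ ($t{\left(W \right)} = -4 + \left(\left(W + 6\right) + W\right) = -4 + \left(\left(6 + W\right) + W\right) = -4 + \left(6 + 2 W\right) = 2 + 2 W$)
$R = -2$ ($R = -6 + 4 = -2$)
$U{\left(f,j \right)} = 10 + j$ ($U{\left(f,j \right)} = 2 + \left(\left(-2 + \left(2 + 2 \cdot 4\right)\right) + j\right) = 2 + \left(\left(-2 + \left(2 + 8\right)\right) + j\right) = 2 + \left(\left(-2 + 10\right) + j\right) = 2 + \left(8 + j\right) = 10 + j$)
$U^{2}{\left(13,-17 \right)} = \left(10 - 17\right)^{2} = \left(-7\right)^{2} = 49$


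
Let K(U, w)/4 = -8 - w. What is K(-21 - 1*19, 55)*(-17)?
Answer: 4284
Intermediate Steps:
K(U, w) = -32 - 4*w (K(U, w) = 4*(-8 - w) = -32 - 4*w)
K(-21 - 1*19, 55)*(-17) = (-32 - 4*55)*(-17) = (-32 - 220)*(-17) = -252*(-17) = 4284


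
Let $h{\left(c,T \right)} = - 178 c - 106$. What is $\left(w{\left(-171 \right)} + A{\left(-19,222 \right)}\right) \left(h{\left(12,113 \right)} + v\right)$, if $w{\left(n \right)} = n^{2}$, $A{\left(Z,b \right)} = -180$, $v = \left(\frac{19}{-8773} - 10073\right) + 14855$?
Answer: $\frac{647577916461}{8773} \approx 7.3815 \cdot 10^{7}$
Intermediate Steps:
$v = \frac{41952467}{8773}$ ($v = \left(19 \left(- \frac{1}{8773}\right) - 10073\right) + 14855 = \left(- \frac{19}{8773} - 10073\right) + 14855 = - \frac{88370448}{8773} + 14855 = \frac{41952467}{8773} \approx 4782.0$)
$h{\left(c,T \right)} = -106 - 178 c$
$\left(w{\left(-171 \right)} + A{\left(-19,222 \right)}\right) \left(h{\left(12,113 \right)} + v\right) = \left(\left(-171\right)^{2} - 180\right) \left(\left(-106 - 2136\right) + \frac{41952467}{8773}\right) = \left(29241 - 180\right) \left(\left(-106 - 2136\right) + \frac{41952467}{8773}\right) = 29061 \left(-2242 + \frac{41952467}{8773}\right) = 29061 \cdot \frac{22283401}{8773} = \frac{647577916461}{8773}$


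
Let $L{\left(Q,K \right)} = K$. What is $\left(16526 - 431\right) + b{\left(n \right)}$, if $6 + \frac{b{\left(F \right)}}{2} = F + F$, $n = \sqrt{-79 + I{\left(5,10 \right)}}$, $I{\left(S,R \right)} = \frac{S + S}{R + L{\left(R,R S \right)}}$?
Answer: $16083 + \frac{2 i \sqrt{2838}}{3} \approx 16083.0 + 35.515 i$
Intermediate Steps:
$I{\left(S,R \right)} = \frac{2 S}{R + R S}$ ($I{\left(S,R \right)} = \frac{S + S}{R + R S} = \frac{2 S}{R + R S}$)
$n = \frac{i \sqrt{2838}}{6}$ ($n = \sqrt{-79 + 2 \cdot 5 \cdot \frac{1}{10} \frac{1}{1 + 5}} = \sqrt{-79 + 2 \cdot 5 \cdot \frac{1}{10} \cdot \frac{1}{6}} = \sqrt{-79 + \frac{1}{6}} = \sqrt{- \frac{473}{6}} = \frac{i \sqrt{2838}}{6} \approx 8.8788 i$)
$b{\left(F \right)} = -12 + 4 F$ ($b{\left(F \right)} = -12 + 2 \left(F + F\right) = -12 + 2 \cdot 2 F = -12 + 4 F$)
$\left(16526 - 431\right) + b{\left(n \right)} = \left(16526 - 431\right) - \left(12 - 4 \frac{i \sqrt{2838}}{6}\right) = 16095 - \left(12 - \frac{2 i \sqrt{2838}}{3}\right) = 16083 + \frac{2 i \sqrt{2838}}{3}$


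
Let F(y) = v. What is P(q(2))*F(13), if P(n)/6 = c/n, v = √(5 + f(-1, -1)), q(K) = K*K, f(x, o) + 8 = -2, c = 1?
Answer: 3*I*√5/2 ≈ 3.3541*I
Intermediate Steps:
f(x, o) = -10 (f(x, o) = -8 - 2 = -10)
q(K) = K²
v = I*√5 (v = √(5 - 10) = √(-5) = I*√5 ≈ 2.2361*I)
F(y) = I*√5
P(n) = 6/n (P(n) = 6*(1/n) = 6/n)
P(q(2))*F(13) = (6/(2²))*(I*√5) = (6/4)*(I*√5) = (6*(¼))*(I*√5) = 3*(I*√5)/2 = 3*I*√5/2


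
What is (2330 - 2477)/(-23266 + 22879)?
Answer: 49/129 ≈ 0.37985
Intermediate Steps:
(2330 - 2477)/(-23266 + 22879) = -147/(-387) = -147*(-1/387) = 49/129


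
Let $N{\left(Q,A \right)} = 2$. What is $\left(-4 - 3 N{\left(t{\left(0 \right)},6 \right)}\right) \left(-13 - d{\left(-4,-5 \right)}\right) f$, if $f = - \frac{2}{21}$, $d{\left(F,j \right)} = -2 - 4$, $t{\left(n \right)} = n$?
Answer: $- \frac{20}{3} \approx -6.6667$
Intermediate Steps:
$d{\left(F,j \right)} = -6$
$f = - \frac{2}{21}$ ($f = \left(-2\right) \frac{1}{21} = - \frac{2}{21} \approx -0.095238$)
$\left(-4 - 3 N{\left(t{\left(0 \right)},6 \right)}\right) \left(-13 - d{\left(-4,-5 \right)}\right) f = \left(-4 - 6\right) \left(-13 - -6\right) \left(- \frac{2}{21}\right) = \left(-4 - 6\right) \left(-13 + 6\right) \left(- \frac{2}{21}\right) = \left(-10\right) \left(-7\right) \left(- \frac{2}{21}\right) = 70 \left(- \frac{2}{21}\right) = - \frac{20}{3}$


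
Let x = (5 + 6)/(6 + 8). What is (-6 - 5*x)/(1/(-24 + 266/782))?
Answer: 1285889/5474 ≈ 234.91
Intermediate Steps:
x = 11/14 ≈ 0.78571
(-6 - 5*x)/(1/(-24 + 266/782)) = (-6 - 5*11/14)/(1/(-24 + 266/782)) = (-6 - 55/14)/(1/(-24 + 266*(1/782))) = -139/(14*(1/(-24 + 133/391))) = -139/(14*(1/(-9251/391))) = -139/(14*(-391/9251)) = -139/14*(-9251/391) = 1285889/5474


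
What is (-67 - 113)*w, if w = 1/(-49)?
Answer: 180/49 ≈ 3.6735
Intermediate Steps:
w = -1/49 ≈ -0.020408
(-67 - 113)*w = (-67 - 113)*(-1/49) = -180*(-1/49) = 180/49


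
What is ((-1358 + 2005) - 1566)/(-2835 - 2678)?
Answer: 919/5513 ≈ 0.16670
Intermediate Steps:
((-1358 + 2005) - 1566)/(-2835 - 2678) = (647 - 1566)/(-5513) = -919*(-1/5513) = 919/5513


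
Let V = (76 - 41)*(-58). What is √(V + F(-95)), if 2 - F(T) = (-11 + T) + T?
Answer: 3*I*√203 ≈ 42.743*I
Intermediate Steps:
F(T) = 13 - 2*T (F(T) = 2 - ((-11 + T) + T) = 2 - (-11 + 2*T) = 2 + (11 - 2*T) = 13 - 2*T)
V = -2030 (V = 35*(-58) = -2030)
√(V + F(-95)) = √(-2030 + (13 - 2*(-95))) = √(-2030 + (13 + 190)) = √(-2030 + 203) = √(-1827) = 3*I*√203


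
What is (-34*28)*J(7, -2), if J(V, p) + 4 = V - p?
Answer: -4760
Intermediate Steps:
J(V, p) = -4 + V - p (J(V, p) = -4 + (V - p) = -4 + V - p)
(-34*28)*J(7, -2) = (-34*28)*(-4 + 7 - 1*(-2)) = -952*(-4 + 7 + 2) = -952*5 = -4760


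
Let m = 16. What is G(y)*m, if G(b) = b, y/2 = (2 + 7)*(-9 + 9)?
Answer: 0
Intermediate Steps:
y = 0 (y = 2*((2 + 7)*(-9 + 9)) = 2*(9*0) = 2*0 = 0)
G(y)*m = 0*16 = 0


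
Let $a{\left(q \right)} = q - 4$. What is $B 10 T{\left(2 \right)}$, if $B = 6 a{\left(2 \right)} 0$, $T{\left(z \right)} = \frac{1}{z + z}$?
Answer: $0$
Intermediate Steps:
$T{\left(z \right)} = \frac{1}{2 z}$
$a{\left(q \right)} = -4 + q$ ($a{\left(q \right)} = q - 4 = -4 + q$)
$B = 0$ ($B = 6 \left(-4 + 2\right) 0 = 6 \left(-2\right) 0 = \left(-12\right) 0 = 0$)
$B 10 T{\left(2 \right)} = 0 \cdot 10 \frac{1}{2 \cdot 2} = 0 \cdot \frac{1}{2} \cdot \frac{1}{2} = 0 \cdot \frac{1}{4} = 0$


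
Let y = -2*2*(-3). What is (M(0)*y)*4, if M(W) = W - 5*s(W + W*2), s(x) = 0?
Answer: 0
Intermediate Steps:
M(W) = W (M(W) = W - 5*0 = W + 0 = W)
y = 12 (y = -4*(-3) = 12)
(M(0)*y)*4 = (0*12)*4 = 0*4 = 0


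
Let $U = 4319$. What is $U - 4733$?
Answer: $-414$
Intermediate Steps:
$U - 4733 = 4319 - 4733 = -414$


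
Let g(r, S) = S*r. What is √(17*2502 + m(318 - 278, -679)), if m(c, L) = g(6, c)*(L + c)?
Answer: 3*I*√12314 ≈ 332.91*I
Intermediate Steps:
m(c, L) = 6*c*(L + c) (m(c, L) = (c*6)*(L + c) = (6*c)*(L + c) = 6*c*(L + c))
√(17*2502 + m(318 - 278, -679)) = √(17*2502 + 6*(318 - 278)*(-679 + (318 - 278))) = √(42534 + 6*40*(-679 + 40)) = √(42534 + 6*40*(-639)) = √(42534 - 153360) = √(-110826) = 3*I*√12314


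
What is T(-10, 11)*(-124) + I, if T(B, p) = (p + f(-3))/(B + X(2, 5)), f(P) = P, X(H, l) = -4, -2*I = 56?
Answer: 300/7 ≈ 42.857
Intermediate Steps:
I = -28 (I = -½*56 = -28)
T(B, p) = (-3 + p)/(-4 + B) (T(B, p) = (p - 3)/(B - 4) = (-3 + p)/(-4 + B))
T(-10, 11)*(-124) + I = ((-3 + 11)/(-4 - 10))*(-124) - 28 = (8/(-14))*(-124) - 28 = -1/14*8*(-124) - 28 = -4/7*(-124) - 28 = 496/7 - 28 = 300/7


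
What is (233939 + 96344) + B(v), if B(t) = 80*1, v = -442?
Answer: 330363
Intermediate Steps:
B(t) = 80
(233939 + 96344) + B(v) = (233939 + 96344) + 80 = 330283 + 80 = 330363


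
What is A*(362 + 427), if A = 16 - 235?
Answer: -172791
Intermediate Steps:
A = -219
A*(362 + 427) = -219*(362 + 427) = -219*789 = -172791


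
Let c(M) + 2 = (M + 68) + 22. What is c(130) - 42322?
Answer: -42104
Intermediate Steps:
c(M) = 88 + M (c(M) = -2 + ((M + 68) + 22) = -2 + ((68 + M) + 22) = -2 + (90 + M) = 88 + M)
c(130) - 42322 = (88 + 130) - 42322 = 218 - 42322 = -42104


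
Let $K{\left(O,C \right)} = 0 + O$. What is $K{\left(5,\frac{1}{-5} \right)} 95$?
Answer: $475$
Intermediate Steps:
$K{\left(O,C \right)} = O$
$K{\left(5,\frac{1}{-5} \right)} 95 = 5 \cdot 95 = 475$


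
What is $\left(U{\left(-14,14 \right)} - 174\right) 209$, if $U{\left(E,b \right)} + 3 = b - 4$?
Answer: $-34903$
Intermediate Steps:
$U{\left(E,b \right)} = -7 + b$ ($U{\left(E,b \right)} = -3 + \left(b - 4\right) = -3 + \left(-4 + b\right) = -7 + b$)
$\left(U{\left(-14,14 \right)} - 174\right) 209 = \left(\left(-7 + 14\right) - 174\right) 209 = \left(7 - 174\right) 209 = \left(-167\right) 209 = -34903$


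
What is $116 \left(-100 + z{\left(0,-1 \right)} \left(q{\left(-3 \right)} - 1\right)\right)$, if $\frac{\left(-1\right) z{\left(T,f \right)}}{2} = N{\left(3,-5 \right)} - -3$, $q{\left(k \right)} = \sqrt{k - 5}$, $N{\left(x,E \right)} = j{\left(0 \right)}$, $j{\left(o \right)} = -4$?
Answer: $-11832 + 464 i \sqrt{2} \approx -11832.0 + 656.2 i$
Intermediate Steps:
$N{\left(x,E \right)} = -4$
$q{\left(k \right)} = \sqrt{-5 + k}$
$z{\left(T,f \right)} = 2$ ($z{\left(T,f \right)} = - 2 \left(-4 - -3\right) = - 2 \left(-4 + 3\right) = \left(-2\right) \left(-1\right) = 2$)
$116 \left(-100 + z{\left(0,-1 \right)} \left(q{\left(-3 \right)} - 1\right)\right) = 116 \left(-100 + 2 \left(\sqrt{-5 - 3} - 1\right)\right) = 116 \left(-100 + 2 \left(\sqrt{-8} - 1\right)\right) = 116 \left(-100 + 2 \left(2 i \sqrt{2} - 1\right)\right) = 116 \left(-100 + 2 \left(-1 + 2 i \sqrt{2}\right)\right) = 116 \left(-100 - \left(2 - 4 i \sqrt{2}\right)\right) = 116 \left(-102 + 4 i \sqrt{2}\right) = -11832 + 464 i \sqrt{2}$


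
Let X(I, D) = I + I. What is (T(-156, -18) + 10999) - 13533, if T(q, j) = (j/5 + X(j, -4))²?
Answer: -24146/25 ≈ -965.84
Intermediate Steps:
X(I, D) = 2*I
T(q, j) = 121*j²/25 (T(q, j) = (j/5 + 2*j)² = (11*j/5)² = 121*j²/25)
(T(-156, -18) + 10999) - 13533 = ((121/25)*(-18)² + 10999) - 13533 = ((121/25)*324 + 10999) - 13533 = (39204/25 + 10999) - 13533 = 314179/25 - 13533 = -24146/25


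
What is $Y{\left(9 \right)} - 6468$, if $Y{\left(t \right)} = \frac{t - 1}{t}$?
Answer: $- \frac{58204}{9} \approx -6467.1$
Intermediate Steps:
$Y{\left(t \right)} = \frac{-1 + t}{t}$ ($Y{\left(t \right)} = \frac{t - 1}{t} = \frac{-1 + t}{t}$)
$Y{\left(9 \right)} - 6468 = \frac{-1 + 9}{9} - 6468 = \frac{1}{9} \cdot 8 - 6468 = \frac{8}{9} - 6468 = - \frac{58204}{9}$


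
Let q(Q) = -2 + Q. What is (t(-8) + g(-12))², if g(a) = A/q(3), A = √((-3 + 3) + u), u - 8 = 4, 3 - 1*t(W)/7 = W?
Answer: 5941 + 308*√3 ≈ 6474.5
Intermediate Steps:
t(W) = 21 - 7*W
u = 12 (u = 8 + 4 = 12)
A = 2*√3 (A = √((-3 + 3) + 12) = √(0 + 12) = √12 = 2*√3 ≈ 3.4641)
g(a) = 2*√3 (g(a) = (2*√3)/(-2 + 3) = (2*√3)/1 = (2*√3)*1 = 2*√3)
(t(-8) + g(-12))² = ((21 - 7*(-8)) + 2*√3)² = ((21 + 56) + 2*√3)² = (77 + 2*√3)²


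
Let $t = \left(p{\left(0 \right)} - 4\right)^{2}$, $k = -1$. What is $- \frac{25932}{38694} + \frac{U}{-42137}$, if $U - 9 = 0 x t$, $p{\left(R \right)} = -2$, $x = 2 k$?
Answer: $- \frac{182174155}{271741513} \approx -0.67039$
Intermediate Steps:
$x = -2$ ($x = 2 \left(-1\right) = -2$)
$t = 36$ ($t = \left(-2 - 4\right)^{2} = \left(-6\right)^{2} = 36$)
$U = 9$ ($U = 9 + 0 \left(-2\right) 36 = 9 + 0 \cdot 36 = 9 + 0 = 9$)
$- \frac{25932}{38694} + \frac{U}{-42137} = - \frac{25932}{38694} + \frac{9}{-42137} = \left(-25932\right) \frac{1}{38694} + 9 \left(- \frac{1}{42137}\right) = - \frac{4322}{6449} - \frac{9}{42137} = - \frac{182174155}{271741513}$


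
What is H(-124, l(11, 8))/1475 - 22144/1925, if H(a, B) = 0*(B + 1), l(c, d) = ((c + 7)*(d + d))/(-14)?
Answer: -22144/1925 ≈ -11.503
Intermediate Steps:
l(c, d) = -d*(7 + c)/7 (l(c, d) = ((7 + c)*(2*d))*(-1/14) = (2*d*(7 + c))*(-1/14) = -d*(7 + c)/7)
H(a, B) = 0 (H(a, B) = 0*(1 + B) = 0)
H(-124, l(11, 8))/1475 - 22144/1925 = 0/1475 - 22144/1925 = 0*(1/1475) - 22144*1/1925 = 0 - 22144/1925 = -22144/1925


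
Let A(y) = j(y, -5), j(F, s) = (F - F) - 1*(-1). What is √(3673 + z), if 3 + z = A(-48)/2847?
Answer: √29746853877/2847 ≈ 60.581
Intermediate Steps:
j(F, s) = 1 (j(F, s) = 0 + 1 = 1)
A(y) = 1
z = -8540/2847 (z = -3 + 1/2847 = -8540/2847 ≈ -2.9996)
√(3673 + z) = √(3673 - 8540/2847) = √(10448491/2847) = √29746853877/2847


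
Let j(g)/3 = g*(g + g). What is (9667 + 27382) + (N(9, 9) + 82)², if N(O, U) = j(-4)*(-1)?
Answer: 37245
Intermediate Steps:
j(g) = 6*g² (j(g) = 3*(g*(g + g)) = 3*(g*(2*g)) = 3*(2*g²) = 6*g²)
N(O, U) = -96 (N(O, U) = (6*(-4)²)*(-1) = (6*16)*(-1) = 96*(-1) = -96)
(9667 + 27382) + (N(9, 9) + 82)² = (9667 + 27382) + (-96 + 82)² = 37049 + (-14)² = 37049 + 196 = 37245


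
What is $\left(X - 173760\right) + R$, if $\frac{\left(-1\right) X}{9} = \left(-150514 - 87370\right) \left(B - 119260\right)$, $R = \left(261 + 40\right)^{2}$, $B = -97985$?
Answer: $-465112069379$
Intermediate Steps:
$R = 90601$ ($R = 301^{2} = 90601$)
$X = -465111986220$ ($X = - 9 \left(-150514 - 87370\right) \left(-97985 - 119260\right) = - 9 \left(\left(-237884\right) \left(-217245\right)\right) = \left(-9\right) 51679109580 = -465111986220$)
$\left(X - 173760\right) + R = \left(-465111986220 - 173760\right) + 90601 = -465112159980 + 90601 = -465112069379$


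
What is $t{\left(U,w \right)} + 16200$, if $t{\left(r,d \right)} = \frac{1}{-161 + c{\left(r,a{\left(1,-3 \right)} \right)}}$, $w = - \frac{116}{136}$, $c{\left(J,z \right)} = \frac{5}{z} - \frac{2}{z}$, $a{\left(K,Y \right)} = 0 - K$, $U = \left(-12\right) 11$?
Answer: $\frac{2656799}{164} \approx 16200.0$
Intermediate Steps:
$U = -132$
$a{\left(K,Y \right)} = - K$
$c{\left(J,z \right)} = \frac{3}{z}$
$w = - \frac{29}{34}$ ($w = \left(-116\right) \frac{1}{136} = - \frac{29}{34} \approx -0.85294$)
$t{\left(r,d \right)} = - \frac{1}{164}$ ($t{\left(r,d \right)} = \frac{1}{-161 + \frac{3}{\left(-1\right) 1}} = \frac{1}{-161 + \frac{3}{-1}} = \frac{1}{-161 + 3 \left(-1\right)} = \frac{1}{-161 - 3} = \frac{1}{-164} = - \frac{1}{164}$)
$t{\left(U,w \right)} + 16200 = - \frac{1}{164} + 16200 = \frac{2656799}{164}$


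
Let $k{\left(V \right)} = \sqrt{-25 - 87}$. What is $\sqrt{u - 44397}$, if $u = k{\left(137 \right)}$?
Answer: $\sqrt{-44397 + 4 i \sqrt{7}} \approx 0.025 + 210.71 i$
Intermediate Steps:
$k{\left(V \right)} = 4 i \sqrt{7}$ ($k{\left(V \right)} = \sqrt{-112} = 4 i \sqrt{7}$)
$u = 4 i \sqrt{7} \approx 10.583 i$
$\sqrt{u - 44397} = \sqrt{4 i \sqrt{7} - 44397} = \sqrt{-44397 + 4 i \sqrt{7}}$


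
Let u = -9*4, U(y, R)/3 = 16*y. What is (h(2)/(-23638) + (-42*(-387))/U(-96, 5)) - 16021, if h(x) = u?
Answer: -48484830893/3025664 ≈ -16025.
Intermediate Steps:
U(y, R) = 48*y (U(y, R) = 3*(16*y) = 48*y)
u = -36
h(x) = -36
(h(2)/(-23638) + (-42*(-387))/U(-96, 5)) - 16021 = (-36/(-23638) + (-42*(-387))/((48*(-96)))) - 16021 = (-36*(-1/23638) + 16254/(-4608)) - 16021 = (18/11819 + 16254*(-1/4608)) - 16021 = (18/11819 - 903/256) - 16021 = -10667949/3025664 - 16021 = -48484830893/3025664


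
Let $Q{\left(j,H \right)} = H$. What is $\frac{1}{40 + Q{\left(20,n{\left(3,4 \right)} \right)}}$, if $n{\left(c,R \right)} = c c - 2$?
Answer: $\frac{1}{47} \approx 0.021277$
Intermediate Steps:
$n{\left(c,R \right)} = -2 + c^{2}$ ($n{\left(c,R \right)} = c^{2} - 2 = -2 + c^{2}$)
$\frac{1}{40 + Q{\left(20,n{\left(3,4 \right)} \right)}} = \frac{1}{40 - \left(2 - 3^{2}\right)} = \frac{1}{40 + \left(-2 + 9\right)} = \frac{1}{40 + 7} = \frac{1}{47}$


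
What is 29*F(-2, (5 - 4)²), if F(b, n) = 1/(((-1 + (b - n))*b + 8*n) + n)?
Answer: 29/17 ≈ 1.7059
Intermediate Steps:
F(b, n) = 1/(9*n + b*(-1 + b - n)) (F(b, n) = 1/(((-1 + b - n)*b + 8*n) + n) = 1/((b*(-1 + b - n) + 8*n) + n) = 1/((8*n + b*(-1 + b - n)) + n) = 1/(9*n + b*(-1 + b - n)))
29*F(-2, (5 - 4)²) = 29/((-2)² - 1*(-2) + 9*(5 - 4)² - 1*(-2)*(5 - 4)²) = 29/(4 + 2 + 9*1² - 1*(-2)*1²) = 29/(4 + 2 + 9*1 - 1*(-2)*1) = 29/(4 + 2 + 9 + 2) = 29/17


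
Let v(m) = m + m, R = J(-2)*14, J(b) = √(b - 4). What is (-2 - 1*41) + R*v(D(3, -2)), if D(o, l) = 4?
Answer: -43 + 112*I*√6 ≈ -43.0 + 274.34*I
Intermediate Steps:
J(b) = √(-4 + b)
R = 14*I*√6 (R = √(-4 - 2)*14 = √(-6)*14 = (I*√6)*14 = 14*I*√6 ≈ 34.293*I)
v(m) = 2*m
(-2 - 1*41) + R*v(D(3, -2)) = (-2 - 1*41) + (14*I*√6)*(2*4) = (-2 - 41) + (14*I*√6)*8 = -43 + 112*I*√6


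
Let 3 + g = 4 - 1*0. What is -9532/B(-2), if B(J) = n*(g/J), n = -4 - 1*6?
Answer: -9532/5 ≈ -1906.4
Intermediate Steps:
n = -10 (n = -4 - 6 = -10)
g = 1 (g = -3 + (4 - 1*0) = -3 + (4 + 0) = -3 + 4 = 1)
B(J) = -10/J
-9532/B(-2) = -9532/((-10/(-2))) = -9532/((-10*(-1/2))) = -9532/5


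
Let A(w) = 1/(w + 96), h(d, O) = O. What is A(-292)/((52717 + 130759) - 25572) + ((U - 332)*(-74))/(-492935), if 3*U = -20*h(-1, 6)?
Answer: -851969630087/15255936015040 ≈ -0.055845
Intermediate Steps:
A(w) = 1/(96 + w)
U = -40 (U = (-20*6)/3 = (⅓)*(-120) = -40)
A(-292)/((52717 + 130759) - 25572) + ((U - 332)*(-74))/(-492935) = 1/((96 - 292)*((52717 + 130759) - 25572)) + ((-40 - 332)*(-74))/(-492935) = 1/((-196)*(183476 - 25572)) - 372*(-74)*(-1/492935) = -1/196/157904 + 27528*(-1/492935) = -1/196*1/157904 - 27528/492935 = -1/30949184 - 27528/492935 = -851969630087/15255936015040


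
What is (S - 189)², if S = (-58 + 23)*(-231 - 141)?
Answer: 164634561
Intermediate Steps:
S = 13020 (S = -35*(-372) = 13020)
(S - 189)² = (13020 - 189)² = 12831² = 164634561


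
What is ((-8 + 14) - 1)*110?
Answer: 550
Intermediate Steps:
((-8 + 14) - 1)*110 = (6 - 1)*110 = 5*110 = 550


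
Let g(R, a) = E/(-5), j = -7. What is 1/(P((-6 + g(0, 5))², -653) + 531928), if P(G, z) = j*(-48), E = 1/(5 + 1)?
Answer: 1/532264 ≈ 1.8788e-6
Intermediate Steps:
E = ⅙ (E = 1/6 = ⅙ ≈ 0.16667)
g(R, a) = -1/30 (g(R, a) = (⅙)/(-5) = (⅙)*(-⅕) = -1/30)
P(G, z) = 336 (P(G, z) = -7*(-48) = 336)
1/(P((-6 + g(0, 5))², -653) + 531928) = 1/(336 + 531928) = 1/532264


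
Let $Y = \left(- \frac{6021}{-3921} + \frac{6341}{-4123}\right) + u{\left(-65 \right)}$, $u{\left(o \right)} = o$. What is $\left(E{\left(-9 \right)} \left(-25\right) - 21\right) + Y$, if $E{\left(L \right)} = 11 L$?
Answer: $\frac{12873737203}{5388761} \approx 2389.0$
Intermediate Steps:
$Y = - \frac{350282291}{5388761}$ ($Y = \left(- \frac{6021}{-3921} + \frac{6341}{-4123}\right) - 65 = \left(\left(-6021\right) \left(- \frac{1}{3921}\right) + 6341 \left(- \frac{1}{4123}\right)\right) - 65 = \left(\frac{2007}{1307} - \frac{6341}{4123}\right) - 65 = - \frac{12826}{5388761} - 65 = - \frac{350282291}{5388761} \approx -65.002$)
$\left(E{\left(-9 \right)} \left(-25\right) - 21\right) + Y = \left(11 \left(-9\right) \left(-25\right) - 21\right) - \frac{350282291}{5388761} = \left(\left(-99\right) \left(-25\right) - 21\right) - \frac{350282291}{5388761} = \left(2475 - 21\right) - \frac{350282291}{5388761} = 2454 - \frac{350282291}{5388761} = \frac{12873737203}{5388761}$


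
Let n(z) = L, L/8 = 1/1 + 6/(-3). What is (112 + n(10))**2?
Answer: 10816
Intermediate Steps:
L = -8 (L = 8*(1/1 + 6/(-3)) = 8*(1*1 + 6*(-1/3)) = 8*(1 - 2) = 8*(-1) = -8)
n(z) = -8
(112 + n(10))**2 = (112 - 8)**2 = 104**2 = 10816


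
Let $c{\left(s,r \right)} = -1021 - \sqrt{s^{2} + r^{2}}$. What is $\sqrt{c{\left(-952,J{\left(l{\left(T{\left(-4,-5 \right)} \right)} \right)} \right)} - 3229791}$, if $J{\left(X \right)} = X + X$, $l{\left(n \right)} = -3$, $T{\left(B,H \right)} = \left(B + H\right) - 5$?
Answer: $\sqrt{-3230812 - 2 \sqrt{226585}} \approx 1797.7 i$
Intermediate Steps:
$T{\left(B,H \right)} = -5 + B + H$
$J{\left(X \right)} = 2 X$
$c{\left(s,r \right)} = -1021 - \sqrt{r^{2} + s^{2}}$
$\sqrt{c{\left(-952,J{\left(l{\left(T{\left(-4,-5 \right)} \right)} \right)} \right)} - 3229791} = \sqrt{\left(-1021 - \sqrt{\left(2 \left(-3\right)\right)^{2} + \left(-952\right)^{2}}\right) - 3229791} = \sqrt{\left(-1021 - \sqrt{\left(-6\right)^{2} + 906304}\right) - 3229791} = \sqrt{\left(-1021 - \sqrt{36 + 906304}\right) - 3229791} = \sqrt{\left(-1021 - \sqrt{906340}\right) - 3229791} = \sqrt{\left(-1021 - 2 \sqrt{226585}\right) - 3229791} = \sqrt{-3230812 - 2 \sqrt{226585}}$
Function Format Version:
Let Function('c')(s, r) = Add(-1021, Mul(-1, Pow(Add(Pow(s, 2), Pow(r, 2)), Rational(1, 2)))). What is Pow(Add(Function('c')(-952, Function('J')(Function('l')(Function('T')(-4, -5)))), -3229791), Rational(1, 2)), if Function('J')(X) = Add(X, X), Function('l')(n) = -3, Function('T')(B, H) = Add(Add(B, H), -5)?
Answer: Pow(Add(-3230812, Mul(-2, Pow(226585, Rational(1, 2)))), Rational(1, 2)) ≈ Mul(1797.7, I)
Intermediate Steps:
Function('T')(B, H) = Add(-5, B, H)
Function('J')(X) = Mul(2, X)
Function('c')(s, r) = Add(-1021, Mul(-1, Pow(Add(Pow(r, 2), Pow(s, 2)), Rational(1, 2))))
Pow(Add(Function('c')(-952, Function('J')(Function('l')(Function('T')(-4, -5)))), -3229791), Rational(1, 2)) = Pow(Add(Add(-1021, Mul(-1, Pow(Add(Pow(Mul(2, -3), 2), Pow(-952, 2)), Rational(1, 2)))), -3229791), Rational(1, 2)) = Pow(Add(Add(-1021, Mul(-1, Pow(Add(Pow(-6, 2), 906304), Rational(1, 2)))), -3229791), Rational(1, 2)) = Pow(Add(Add(-1021, Mul(-1, Pow(Add(36, 906304), Rational(1, 2)))), -3229791), Rational(1, 2)) = Pow(Add(Add(-1021, Mul(-1, Pow(906340, Rational(1, 2)))), -3229791), Rational(1, 2)) = Pow(Add(Add(-1021, Mul(-1, Mul(2, Pow(226585, Rational(1, 2))))), -3229791), Rational(1, 2)) = Pow(Add(Add(-1021, Mul(-2, Pow(226585, Rational(1, 2)))), -3229791), Rational(1, 2)) = Pow(Add(-3230812, Mul(-2, Pow(226585, Rational(1, 2)))), Rational(1, 2))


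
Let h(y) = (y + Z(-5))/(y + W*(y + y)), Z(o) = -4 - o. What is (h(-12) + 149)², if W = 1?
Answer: 28890625/1296 ≈ 22292.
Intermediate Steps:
h(y) = (1 + y)/(3*y) (h(y) = (y + (-4 - 1*(-5)))/(y + 1*(y + y)) = (y + (-4 + 5))/(y + 1*(2*y)) = (y + 1)/(y + 2*y) = (1 + y)/((3*y)) = (1 + y)*(1/(3*y)) = (1 + y)/(3*y))
(h(-12) + 149)² = ((⅓)*(1 - 12)/(-12) + 149)² = ((⅓)*(-1/12)*(-11) + 149)² = (11/36 + 149)² = (5375/36)² = 28890625/1296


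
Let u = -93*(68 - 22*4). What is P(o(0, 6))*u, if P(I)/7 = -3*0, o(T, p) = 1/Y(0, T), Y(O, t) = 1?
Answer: 0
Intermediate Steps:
o(T, p) = 1 (o(T, p) = 1/1 = 1)
P(I) = 0 (P(I) = 7*(-3*0) = 7*0 = 0)
u = 1860 (u = -93*(68 - 88) = -93*(-20) = 1860)
P(o(0, 6))*u = 0*1860 = 0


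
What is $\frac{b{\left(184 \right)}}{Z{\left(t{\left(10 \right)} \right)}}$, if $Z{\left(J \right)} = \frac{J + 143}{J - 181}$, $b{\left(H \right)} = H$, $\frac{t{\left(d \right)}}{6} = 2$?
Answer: $- \frac{31096}{155} \approx -200.62$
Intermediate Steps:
$t{\left(d \right)} = 12$ ($t{\left(d \right)} = 6 \cdot 2 = 12$)
$Z{\left(J \right)} = \frac{143 + J}{-181 + J}$
$\frac{b{\left(184 \right)}}{Z{\left(t{\left(10 \right)} \right)}} = \frac{184}{\frac{1}{-181 + 12} \left(143 + 12\right)} = \frac{184}{\frac{1}{-169} \cdot 155} = \frac{184}{\left(- \frac{1}{169}\right) 155} = \frac{184}{- \frac{155}{169}} = 184 \left(- \frac{169}{155}\right) = - \frac{31096}{155}$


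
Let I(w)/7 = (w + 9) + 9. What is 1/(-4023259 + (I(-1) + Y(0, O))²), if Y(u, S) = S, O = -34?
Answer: -1/4016034 ≈ -2.4900e-7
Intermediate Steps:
I(w) = 126 + 7*w (I(w) = 7*((w + 9) + 9) = 7*((9 + w) + 9) = 7*(18 + w) = 126 + 7*w)
1/(-4023259 + (I(-1) + Y(0, O))²) = 1/(-4023259 + ((126 + 7*(-1)) - 34)²) = 1/(-4023259 + ((126 - 7) - 34)²) = 1/(-4023259 + (119 - 34)²) = 1/(-4023259 + 85²) = 1/(-4023259 + 7225) = 1/(-4016034) = -1/4016034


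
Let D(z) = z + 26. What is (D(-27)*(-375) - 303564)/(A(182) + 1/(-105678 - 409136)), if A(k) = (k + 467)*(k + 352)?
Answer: -156085941846/178417028723 ≈ -0.87484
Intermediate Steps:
A(k) = (352 + k)*(467 + k) (A(k) = (467 + k)*(352 + k) = (352 + k)*(467 + k))
D(z) = 26 + z
(D(-27)*(-375) - 303564)/(A(182) + 1/(-105678 - 409136)) = ((26 - 27)*(-375) - 303564)/((164384 + 182² + 819*182) + 1/(-105678 - 409136)) = (-1*(-375) - 303564)/((164384 + 33124 + 149058) + 1/(-514814)) = (375 - 303564)/(346566 - 1/514814) = -303189/178417028723/514814 = -303189*514814/178417028723 = -156085941846/178417028723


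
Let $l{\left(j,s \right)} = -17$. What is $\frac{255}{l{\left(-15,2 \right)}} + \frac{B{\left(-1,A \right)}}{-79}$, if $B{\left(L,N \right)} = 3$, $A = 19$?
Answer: $- \frac{1188}{79} \approx -15.038$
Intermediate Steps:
$\frac{255}{l{\left(-15,2 \right)}} + \frac{B{\left(-1,A \right)}}{-79} = \frac{255}{-17} + \frac{3}{-79} = 255 \left(- \frac{1}{17}\right) + 3 \left(- \frac{1}{79}\right) = -15 - \frac{3}{79} = - \frac{1188}{79}$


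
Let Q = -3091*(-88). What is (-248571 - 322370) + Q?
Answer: -298933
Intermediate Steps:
Q = 272008
(-248571 - 322370) + Q = (-248571 - 322370) + 272008 = -570941 + 272008 = -298933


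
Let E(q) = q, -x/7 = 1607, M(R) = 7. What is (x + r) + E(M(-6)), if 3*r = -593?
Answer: -34319/3 ≈ -11440.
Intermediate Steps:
r = -593/3 (r = (⅓)*(-593) = -593/3 ≈ -197.67)
x = -11249 (x = -7*1607 = -11249)
(x + r) + E(M(-6)) = (-11249 - 593/3) + 7 = -34340/3 + 7 = -34319/3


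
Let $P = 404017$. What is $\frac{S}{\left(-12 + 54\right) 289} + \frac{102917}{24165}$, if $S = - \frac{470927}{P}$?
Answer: $\frac{168229767048109}{39501384477030} \approx 4.2588$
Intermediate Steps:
$S = - \frac{470927}{404017} \approx -1.1656$
$\frac{S}{\left(-12 + 54\right) 289} + \frac{102917}{24165} = - \frac{470927}{404017 \left(-12 + 54\right) 289} + \frac{102917}{24165} = - \frac{470927}{404017 \cdot 42 \cdot 289} + 102917 \cdot \frac{1}{24165} = - \frac{470927}{404017 \cdot 12138} + \frac{102917}{24165} = \left(- \frac{470927}{404017}\right) \frac{1}{12138} + \frac{102917}{24165} = - \frac{470927}{4903958346} + \frac{102917}{24165} = \frac{168229767048109}{39501384477030}$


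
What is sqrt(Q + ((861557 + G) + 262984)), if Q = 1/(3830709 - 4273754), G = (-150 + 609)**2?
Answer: sqrt(262089220282521505)/443045 ≈ 1155.5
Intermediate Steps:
G = 210681 (G = 459**2 = 210681)
Q = -1/443045 (Q = 1/(-443045) = -1/443045 ≈ -2.2571e-6)
sqrt(Q + ((861557 + G) + 262984)) = sqrt(-1/443045 + ((861557 + 210681) + 262984)) = sqrt(-1/443045 + (1072238 + 262984)) = sqrt(-1/443045 + 1335222) = sqrt(591563430989/443045) = sqrt(262089220282521505)/443045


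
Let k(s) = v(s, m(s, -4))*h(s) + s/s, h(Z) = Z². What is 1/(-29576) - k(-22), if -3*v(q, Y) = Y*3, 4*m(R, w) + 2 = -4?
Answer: -21501753/29576 ≈ -727.00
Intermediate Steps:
m(R, w) = -3/2 (m(R, w) = -½ + (¼)*(-4) = -½ - 1 = -3/2)
v(q, Y) = -Y (v(q, Y) = -Y*3/3 = -Y)
k(s) = 1 + 3*s²/2 (k(s) = (-1*(-3/2))*s² + s/s = 3*s²/2 + 1 = 1 + 3*s²/2)
1/(-29576) - k(-22) = 1/(-29576) - (1 + (3/2)*(-22)²) = -1/29576 - (1 + (3/2)*484) = -1/29576 - (1 + 726) = -1/29576 - 1*727 = -1/29576 - 727 = -21501753/29576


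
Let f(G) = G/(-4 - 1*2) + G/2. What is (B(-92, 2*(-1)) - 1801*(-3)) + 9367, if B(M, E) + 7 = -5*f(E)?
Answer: 44299/3 ≈ 14766.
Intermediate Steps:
f(G) = G/3 (f(G) = G/(-4 - 2) + G*(½) = G/(-6) + G/2 = G*(-⅙) + G/2 = -G/6 + G/2 = G/3)
B(M, E) = -7 - 5*E/3
(B(-92, 2*(-1)) - 1801*(-3)) + 9367 = ((-7 - 10*(-1)/3) - 1801*(-3)) + 9367 = ((-7 - 5/3*(-2)) + 5403) + 9367 = ((-7 + 10/3) + 5403) + 9367 = (-11/3 + 5403) + 9367 = 16198/3 + 9367 = 44299/3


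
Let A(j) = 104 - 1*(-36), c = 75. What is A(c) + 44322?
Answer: 44462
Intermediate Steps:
A(j) = 140 (A(j) = 104 + 36 = 140)
A(c) + 44322 = 140 + 44322 = 44462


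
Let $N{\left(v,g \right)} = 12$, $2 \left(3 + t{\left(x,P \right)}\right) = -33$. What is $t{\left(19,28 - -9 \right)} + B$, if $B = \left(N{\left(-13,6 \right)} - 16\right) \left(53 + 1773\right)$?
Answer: $- \frac{14647}{2} \approx -7323.5$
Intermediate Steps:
$t{\left(x,P \right)} = - \frac{39}{2}$ ($t{\left(x,P \right)} = -3 + \frac{1}{2} \left(-33\right) = -3 - \frac{33}{2} = - \frac{39}{2}$)
$B = -7304$ ($B = \left(12 - 16\right) \left(53 + 1773\right) = \left(-4\right) 1826 = -7304$)
$t{\left(19,28 - -9 \right)} + B = - \frac{39}{2} - 7304 = - \frac{14647}{2}$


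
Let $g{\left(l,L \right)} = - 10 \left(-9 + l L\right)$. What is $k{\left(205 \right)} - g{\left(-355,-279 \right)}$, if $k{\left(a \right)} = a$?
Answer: $990565$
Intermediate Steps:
$g{\left(l,L \right)} = 90 - 10 L l$ ($g{\left(l,L \right)} = - 10 \left(-9 + L l\right) = 90 - 10 L l$)
$k{\left(205 \right)} - g{\left(-355,-279 \right)} = 205 - \left(90 - \left(-2790\right) \left(-355\right)\right) = 205 - \left(90 - 990450\right) = 205 - -990360 = 205 + 990360 = 990565$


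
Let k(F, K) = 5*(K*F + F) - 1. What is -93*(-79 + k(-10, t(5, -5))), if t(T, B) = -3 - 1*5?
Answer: -25110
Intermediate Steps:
t(T, B) = -8 (t(T, B) = -3 - 5 = -8)
k(F, K) = -1 + 5*F + 5*F*K (k(F, K) = 5*(F*K + F) - 1 = 5*(F + F*K) - 1 = (5*F + 5*F*K) - 1 = -1 + 5*F + 5*F*K)
-93*(-79 + k(-10, t(5, -5))) = -93*(-79 + (-1 + 5*(-10) + 5*(-10)*(-8))) = -93*(-79 + (-1 - 50 + 400)) = -93*(-79 + 349) = -93*270 = -25110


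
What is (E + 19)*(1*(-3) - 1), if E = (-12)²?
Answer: -652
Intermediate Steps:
E = 144
(E + 19)*(1*(-3) - 1) = (144 + 19)*(1*(-3) - 1) = 163*(-3 - 1) = 163*(-4) = -652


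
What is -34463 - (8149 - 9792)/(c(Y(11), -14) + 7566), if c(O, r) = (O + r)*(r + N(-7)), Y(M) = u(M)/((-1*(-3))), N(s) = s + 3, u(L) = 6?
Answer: -268189423/7782 ≈ -34463.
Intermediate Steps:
N(s) = 3 + s
Y(M) = 2 (Y(M) = 6/((-1*(-3))) = 6/3 = 6*(1/3) = 2)
c(O, r) = (-4 + r)*(O + r) (c(O, r) = (O + r)*(r + (3 - 7)) = (O + r)*(r - 4) = (O + r)*(-4 + r) = (-4 + r)*(O + r))
-34463 - (8149 - 9792)/(c(Y(11), -14) + 7566) = -34463 - (8149 - 9792)/(((-14)**2 - 4*2 - 4*(-14) + 2*(-14)) + 7566) = -34463 - (-1643)/((196 - 8 + 56 - 28) + 7566) = -34463 - (-1643)/(216 + 7566) = -34463 - (-1643)/7782 = -34463 - 1*(-1643/7782) = -34463 + 1643/7782 = -268189423/7782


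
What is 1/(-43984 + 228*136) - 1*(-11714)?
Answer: 152000863/12976 ≈ 11714.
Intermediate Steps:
1/(-43984 + 228*136) - 1*(-11714) = 1/(-43984 + 31008) + 11714 = 1/(-12976) + 11714 = -1/12976 + 11714 = 152000863/12976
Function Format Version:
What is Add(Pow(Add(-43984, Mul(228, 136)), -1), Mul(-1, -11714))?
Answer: Rational(152000863, 12976) ≈ 11714.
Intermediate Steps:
Add(Pow(Add(-43984, Mul(228, 136)), -1), Mul(-1, -11714)) = Add(Pow(Add(-43984, 31008), -1), 11714) = Add(Pow(-12976, -1), 11714) = Add(Rational(-1, 12976), 11714) = Rational(152000863, 12976)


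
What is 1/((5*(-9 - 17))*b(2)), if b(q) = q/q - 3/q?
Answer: 1/65 ≈ 0.015385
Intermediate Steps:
b(q) = 1 - 3/q
1/((5*(-9 - 17))*b(2)) = 1/((5*(-9 - 17))*((-3 + 2)/2)) = 1/((5*(-26))*((1/2)*(-1))) = 1/(-130*(-1/2)) = 1/65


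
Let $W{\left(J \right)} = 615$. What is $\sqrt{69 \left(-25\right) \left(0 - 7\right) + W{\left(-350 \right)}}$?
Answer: $3 \sqrt{1410} \approx 112.65$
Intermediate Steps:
$\sqrt{69 \left(-25\right) \left(0 - 7\right) + W{\left(-350 \right)}} = \sqrt{69 \left(-25\right) \left(0 - 7\right) + 615} = \sqrt{\left(-1725\right) \left(-7\right) + 615} = \sqrt{12075 + 615} = \sqrt{12690} = 3 \sqrt{1410}$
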